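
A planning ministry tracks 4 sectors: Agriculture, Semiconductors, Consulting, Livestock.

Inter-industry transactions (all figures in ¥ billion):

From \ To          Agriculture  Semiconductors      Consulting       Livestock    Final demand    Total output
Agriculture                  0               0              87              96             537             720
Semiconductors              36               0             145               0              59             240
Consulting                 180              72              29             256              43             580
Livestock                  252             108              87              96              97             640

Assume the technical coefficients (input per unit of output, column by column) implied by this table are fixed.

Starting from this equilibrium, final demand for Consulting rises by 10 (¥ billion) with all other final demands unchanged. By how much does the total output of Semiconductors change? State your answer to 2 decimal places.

Δx_2 = 3.95

Technical coefficients a_ij = z_ij / X_j:
  a_11 = 0/720 = 0.00, a_21 = 36/720 = 0.05, a_31 = 180/720 = 0.25, a_41 = 252/720 = 0.35
  a_12 = 0/240 = 0.00, a_22 = 0/240 = 0.00, a_32 = 72/240 = 0.30, a_42 = 108/240 = 0.45
  a_13 = 87/580 = 0.15, a_23 = 145/580 = 0.25, a_33 = 29/580 = 0.05, a_43 = 87/580 = 0.15
  a_14 = 96/640 = 0.15, a_24 = 0/640 = 0.00, a_34 = 256/640 = 0.40, a_44 = 96/640 = 0.15
I − A =
  [   1.00     0.00    -0.15    -0.15]
  [  -0.05     1.00    -0.25     0.00]
  [  -0.25    -0.30     0.95    -0.40]
  [  -0.35    -0.45    -0.15     0.85]
Compute the cofactors C_ij = (−1)^(i+j)·(3×3 minor ij) of I−A; the adjugate is their transpose:
adj(I−A) = Cᵀ =
  [ 0.638750   0.136125   0.166875   0.191250]
  [ 0.125500   0.639125   0.206875   0.119500]
  [ 0.374250   0.436125   0.794125   0.439750]
  [ 0.395500   0.471375   0.318375   0.835250]
det(I−A) = Σ_j (I−A)_1j·C_1j = (1.00)(0.638750) + (0.00)(0.125500) + (-0.15)(0.374250) + (-0.15)(0.395500) = 0.5232875
(I − A)⁻¹ = adj(I−A) / det(I−A) ≈
  [   1.2206     0.2601     0.3189     0.3655]
  [   0.2398     1.2214     0.3953     0.2284]
  [   0.7152     0.8334     1.5176     0.8404]
  [   0.7558     0.9008     0.6084     1.5962]
Δx = (I − A)⁻¹ Δd with Δd having +10 in the Consulting component and 0 elsewhere.
So Δx_2 = L_23 · (+10), where L_23 = adj(I−A)_23 / det(I−A) = 0.206875 / 0.5232875.
Δx_2 = 0.206875 × (+10) / 0.5232875 = 2.06875 / 0.5232875 ≈ 3.95.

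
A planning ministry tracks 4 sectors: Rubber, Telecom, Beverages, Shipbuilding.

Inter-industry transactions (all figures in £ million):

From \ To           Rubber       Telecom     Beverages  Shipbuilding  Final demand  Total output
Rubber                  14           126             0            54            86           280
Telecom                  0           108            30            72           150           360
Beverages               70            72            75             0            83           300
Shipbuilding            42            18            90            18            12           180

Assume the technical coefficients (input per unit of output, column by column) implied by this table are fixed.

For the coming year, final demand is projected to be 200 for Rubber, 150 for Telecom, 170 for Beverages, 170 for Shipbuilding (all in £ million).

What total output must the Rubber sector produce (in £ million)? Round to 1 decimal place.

Technical coefficients a_ij = z_ij / X_j:
  a_RR = 14/280 = 0.05, a_TR = 0/280 = 0.00, a_BR = 70/280 = 0.25, a_SR = 42/280 = 0.15
  a_RT = 126/360 = 0.35, a_TT = 108/360 = 0.30, a_BT = 72/360 = 0.20, a_ST = 18/360 = 0.05
  a_RB = 0/300 = 0.00, a_TB = 30/300 = 0.10, a_BB = 75/300 = 0.25, a_SB = 90/300 = 0.30
  a_RS = 54/180 = 0.30, a_TS = 72/180 = 0.40, a_BS = 0/180 = 0.00, a_SS = 18/180 = 0.10
I − A =
  [   0.95    -0.35     0.00    -0.30]
  [   0.00     0.70    -0.10    -0.40]
  [  -0.25    -0.20     0.75     0.00]
  [  -0.15    -0.05    -0.30     0.90]
Compute the cofactors C_ij = (−1)^(i+j)·(3×3 minor ij) of I−A; the adjugate is their transpose:
adj(I−A) = Cᵀ =
  [ 0.41550   0.26550   0.13800   0.25650]
  [ 0.09750   0.58500   0.19500   0.29250]
  [ 0.16450   0.24450   0.52700   0.16350]
  [ 0.12950   0.15825   0.20950   0.47100]
det(I−A) = Σ_j (I−A)_1j·C_1j = (0.95)(0.41550) + (-0.35)(0.09750) + (0.00)(0.16450) + (-0.30)(0.12950) = 0.32175
(I − A)⁻¹ = adj(I−A) / det(I−A) ≈
  [   1.2914     0.8252     0.4289     0.7972]
  [   0.3030     1.8182     0.6061     0.9091]
  [   0.5113     0.7599     1.6379     0.5082]
  [   0.4025     0.4918     0.6511     1.4639]
x = (I − A)⁻¹ d = adj(I−A)·d / det(I−A), with det(I−A) = 0.32175:
  x_R = (0.41550·200 + 0.26550·150 + 0.13800·170 + 0.25650·170) / 0.32175 = 189.99 / 0.32175 ≈ 590.5
  x_T = (0.09750·200 + 0.58500·150 + 0.19500·170 + 0.29250·170) / 0.32175 = 190.125 / 0.32175 ≈ 590.9
  x_B = (0.16450·200 + 0.24450·150 + 0.52700·170 + 0.16350·170) / 0.32175 = 186.96 / 0.32175 ≈ 581.1
  x_S = (0.12950·200 + 0.15825·150 + 0.20950·170 + 0.47100·170) / 0.32175 = 165.3225 / 0.32175 ≈ 513.8

x_R = 590.5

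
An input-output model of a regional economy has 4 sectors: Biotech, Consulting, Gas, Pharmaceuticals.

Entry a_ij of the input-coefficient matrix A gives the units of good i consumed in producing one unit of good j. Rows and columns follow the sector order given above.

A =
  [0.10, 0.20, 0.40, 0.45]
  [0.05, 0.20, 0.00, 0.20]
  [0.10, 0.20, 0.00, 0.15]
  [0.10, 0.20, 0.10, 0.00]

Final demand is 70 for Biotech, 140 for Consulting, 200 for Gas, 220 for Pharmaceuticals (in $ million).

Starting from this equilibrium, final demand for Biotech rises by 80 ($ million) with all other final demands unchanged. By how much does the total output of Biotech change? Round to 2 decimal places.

Δx_B = 104.53

I − A =
  [   0.90    -0.20    -0.40    -0.45]
  [  -0.05     0.80     0.00    -0.20]
  [  -0.10    -0.20     1.00    -0.15]
  [  -0.10    -0.20    -0.10     1.00]
Compute the cofactors C_ij = (−1)^(i+j)·(3×3 minor ij) of I−A; the adjugate is their transpose:
adj(I−A) = Cᵀ =
  [ 0.74400   0.38800   0.34400   0.46400]
  [ 0.07125   0.79100   0.04825   0.19750]
  [ 0.10350   0.23000   0.62950   0.18700]
  [ 0.09900   0.22000   0.10700   0.67400]
det(I−A) = Σ_j (I−A)_1j·C_1j = (0.90)(0.74400) + (-0.20)(0.07125) + (-0.40)(0.10350) + (-0.45)(0.09900) = 0.5694
(I − A)⁻¹ = adj(I−A) / det(I−A) ≈
  [   1.3066     0.6814     0.6041     0.8149]
  [   0.1251     1.3892     0.0847     0.3469]
  [   0.1818     0.4039     1.1055     0.3284]
  [   0.1739     0.3864     0.1879     1.1837]
Δx = (I − A)⁻¹ Δd with Δd having +80 in the Biotech component and 0 elsewhere.
So Δx_B = L_BB · (+80), where L_BB = adj(I−A)_BB / det(I−A) = 0.74400 / 0.5694.
Δx_B = 0.74400 × (+80) / 0.5694 = 59.52 / 0.5694 ≈ 104.53.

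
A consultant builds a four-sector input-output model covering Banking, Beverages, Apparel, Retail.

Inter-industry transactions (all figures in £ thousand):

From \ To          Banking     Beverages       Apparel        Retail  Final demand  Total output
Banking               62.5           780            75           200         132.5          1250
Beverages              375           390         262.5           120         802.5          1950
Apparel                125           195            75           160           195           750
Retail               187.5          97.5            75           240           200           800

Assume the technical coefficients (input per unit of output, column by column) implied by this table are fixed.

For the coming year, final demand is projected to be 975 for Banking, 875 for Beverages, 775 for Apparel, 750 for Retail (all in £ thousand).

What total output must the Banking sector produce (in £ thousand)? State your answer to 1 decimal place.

Technical coefficients a_ij = z_ij / X_j:
  a_11 = 62.5/1250 = 0.05, a_21 = 375/1250 = 0.30, a_31 = 125/1250 = 0.10, a_41 = 187.5/1250 = 0.15
  a_12 = 780/1950 = 0.40, a_22 = 390/1950 = 0.20, a_32 = 195/1950 = 0.10, a_42 = 97.5/1950 = 0.05
  a_13 = 75/750 = 0.10, a_23 = 262.5/750 = 0.35, a_33 = 75/750 = 0.10, a_43 = 75/750 = 0.10
  a_14 = 200/800 = 0.25, a_24 = 120/800 = 0.15, a_34 = 160/800 = 0.20, a_44 = 240/800 = 0.30
I − A =
  [   0.95    -0.40    -0.10    -0.25]
  [  -0.30     0.80    -0.35    -0.15]
  [  -0.10    -0.10     0.90    -0.20]
  [  -0.15    -0.05    -0.10     0.70]
Compute the cofactors C_ij = (−1)^(i+j)·(3×3 minor ij) of I−A; the adjugate is their transpose:
adj(I−A) = Cᵀ =
  [ 0.451750   0.265750   0.183625   0.270750]
  [ 0.239750   0.533250   0.264625   0.275500]
  [ 0.105500   0.113500   0.398125   0.175750]
  [ 0.129000   0.111250   0.115125   0.517750]
det(I−A) = Σ_j (I−A)_1j·C_1j = (0.95)(0.451750) + (-0.40)(0.239750) + (-0.10)(0.105500) + (-0.25)(0.129000) = 0.2904625
(I − A)⁻¹ = adj(I−A) / det(I−A) ≈
  [   1.5553     0.9149     0.6322     0.9321]
  [   0.8254     1.8359     0.9110     0.9485]
  [   0.3632     0.3908     1.3707     0.6051]
  [   0.4441     0.3830     0.3964     1.7825]
x = (I − A)⁻¹ d = adj(I−A)·d / det(I−A), with det(I−A) = 0.2904625:
  x_1 = (0.451750·975 + 0.265750·875 + 0.183625·775 + 0.270750·750) / 0.2904625 = 1018.359375 / 0.2904625 ≈ 3506.0
  x_2 = (0.239750·975 + 0.533250·875 + 0.264625·775 + 0.275500·750) / 0.2904625 = 1112.059375 / 0.2904625 ≈ 3828.6
  x_3 = (0.105500·975 + 0.113500·875 + 0.398125·775 + 0.175750·750) / 0.2904625 = 642.534375 / 0.2904625 ≈ 2212.1
  x_4 = (0.129000·975 + 0.111250·875 + 0.115125·775 + 0.517750·750) / 0.2904625 = 700.653125 / 0.2904625 ≈ 2412.2

x_1 = 3506.0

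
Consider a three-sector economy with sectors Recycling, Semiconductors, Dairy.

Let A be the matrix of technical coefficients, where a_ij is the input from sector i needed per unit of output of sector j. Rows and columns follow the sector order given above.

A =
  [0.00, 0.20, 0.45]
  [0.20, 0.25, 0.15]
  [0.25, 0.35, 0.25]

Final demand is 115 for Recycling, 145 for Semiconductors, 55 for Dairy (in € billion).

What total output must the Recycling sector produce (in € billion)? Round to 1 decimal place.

x_1 = 346.2

I − A =
  [   1.00    -0.20    -0.45]
  [  -0.20     0.75    -0.15]
  [  -0.25    -0.35     0.75]
Cofactors of I−A, C_ij = (−1)^(i+j)·(minor ij) (rows/columns in the sector order above):
  C_11 = (0.75)(0.75) − (-0.15)(-0.35) = 0.5100
  C_12 = −[(-0.20)(0.75) − (-0.15)(-0.25)] = 0.1875
  C_13 = (-0.20)(-0.35) − (0.75)(-0.25) = 0.2575
  C_21 = −[(-0.20)(0.75) − (-0.45)(-0.35)] = 0.3075
  C_22 = (1.00)(0.75) − (-0.45)(-0.25) = 0.6375
  C_23 = −[(1.00)(-0.35) − (-0.20)(-0.25)] = 0.4000
  C_31 = (-0.20)(-0.15) − (-0.45)(0.75) = 0.3675
  C_32 = −[(1.00)(-0.15) − (-0.45)(-0.20)] = 0.2400
  C_33 = (1.00)(0.75) − (-0.20)(-0.20) = 0.7100
det(I−A) = Σ_j (I−A)_1j·C_1j = (1.00)(0.5100) + (-0.20)(0.1875) + (-0.45)(0.2575) = 0.356625
adj(I−A) = Cᵀ =
  [ 0.5100   0.3075   0.3675]
  [ 0.1875   0.6375   0.2400]
  [ 0.2575   0.4000   0.7100]
(I − A)⁻¹ = adj(I−A) / det(I−A) ≈
  [   1.4301     0.8623     1.0305]
  [   0.5258     1.7876     0.6730]
  [   0.7220     1.1216     1.9909]
x = (I − A)⁻¹ d = adj(I−A)·d / det(I−A), with det(I−A) = 0.356625:
  x_1 = (0.5100·115 + 0.3075·145 + 0.3675·55) / 0.356625 = 123.45 / 0.356625 ≈ 346.2
  x_2 = (0.1875·115 + 0.6375·145 + 0.2400·55) / 0.356625 = 127.20 / 0.356625 ≈ 356.7
  x_3 = (0.2575·115 + 0.4000·145 + 0.7100·55) / 0.356625 = 126.6625 / 0.356625 ≈ 355.2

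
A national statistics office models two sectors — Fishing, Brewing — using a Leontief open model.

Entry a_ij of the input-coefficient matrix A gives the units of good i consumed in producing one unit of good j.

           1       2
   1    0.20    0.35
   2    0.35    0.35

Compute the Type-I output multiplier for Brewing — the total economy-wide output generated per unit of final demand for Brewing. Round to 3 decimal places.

m_2 = 2.893

I − A =
  [   0.80    -0.35]
  [  -0.35     0.65]
det(I−A) = (0.80)(0.65) − (-0.35)(-0.35) = 0.3975
adj(I−A) = [[0.65, 0.35], [0.35, 0.80]]
(I − A)⁻¹ = adj(I−A) / det(I−A) ≈
  [   1.6352     0.8805]
  [   0.8805     2.0126]
The output multiplier for sector j is the column-j sum of the Leontief inverse (I − A)⁻¹ = adj(I−A) / det(I−A).
Column 2 of adj(I−A): (0.35, 0.80); det(I−A) = 0.3975.
m_2 = (0.35 + 0.80) / 0.3975 = 1.15 / 0.3975 ≈ 2.893.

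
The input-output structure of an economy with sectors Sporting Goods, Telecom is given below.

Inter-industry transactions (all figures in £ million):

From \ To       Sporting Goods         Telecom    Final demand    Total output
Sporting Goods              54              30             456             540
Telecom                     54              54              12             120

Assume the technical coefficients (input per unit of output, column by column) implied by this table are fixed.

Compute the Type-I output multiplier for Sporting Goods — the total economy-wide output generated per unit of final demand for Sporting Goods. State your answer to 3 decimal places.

m_1 = 1.383

Technical coefficients a_ij = z_ij / X_j:
  a_11 = 54/540 = 0.10, a_21 = 54/540 = 0.10
  a_12 = 30/120 = 0.25, a_22 = 54/120 = 0.45
I − A =
  [   0.90    -0.25]
  [  -0.10     0.55]
det(I−A) = (0.90)(0.55) − (-0.25)(-0.10) = 0.4700
adj(I−A) = [[0.55, 0.25], [0.10, 0.90]]
(I − A)⁻¹ = adj(I−A) / det(I−A) ≈
  [   1.1702     0.5319]
  [   0.2128     1.9149]
The output multiplier for sector j is the column-j sum of the Leontief inverse (I − A)⁻¹ = adj(I−A) / det(I−A).
Column 1 of adj(I−A): (0.55, 0.10); det(I−A) = 0.4700.
m_1 = (0.55 + 0.10) / 0.4700 = 0.65 / 0.4700 ≈ 1.383.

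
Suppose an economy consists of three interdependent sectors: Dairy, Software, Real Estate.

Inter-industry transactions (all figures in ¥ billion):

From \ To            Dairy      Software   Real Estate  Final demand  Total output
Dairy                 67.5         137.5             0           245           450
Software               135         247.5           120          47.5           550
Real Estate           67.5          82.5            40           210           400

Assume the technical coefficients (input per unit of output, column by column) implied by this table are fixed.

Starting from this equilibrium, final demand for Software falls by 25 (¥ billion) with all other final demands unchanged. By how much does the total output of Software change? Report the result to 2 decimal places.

Technical coefficients a_ij = z_ij / X_j:
  a_11 = 67.5/450 = 0.15, a_21 = 135/450 = 0.30, a_31 = 67.5/450 = 0.15
  a_12 = 137.5/550 = 0.25, a_22 = 247.5/550 = 0.45, a_32 = 82.5/550 = 0.15
  a_13 = 0/400 = 0.00, a_23 = 120/400 = 0.30, a_33 = 40/400 = 0.10
I − A =
  [   0.85    -0.25     0.00]
  [  -0.30     0.55    -0.30]
  [  -0.15    -0.15     0.90]
Cofactors of I−A, C_ij = (−1)^(i+j)·(minor ij) (rows/columns in the sector order above):
  C_11 = (0.55)(0.90) − (-0.30)(-0.15) = 0.4500
  C_12 = −[(-0.30)(0.90) − (-0.30)(-0.15)] = 0.3150
  C_13 = (-0.30)(-0.15) − (0.55)(-0.15) = 0.1275
  C_21 = −[(-0.25)(0.90) − (0.00)(-0.15)] = 0.2250
  C_22 = (0.85)(0.90) − (0.00)(-0.15) = 0.7650
  C_23 = −[(0.85)(-0.15) − (-0.25)(-0.15)] = 0.1650
  C_31 = (-0.25)(-0.30) − (0.00)(0.55) = 0.0750
  C_32 = −[(0.85)(-0.30) − (0.00)(-0.30)] = 0.2550
  C_33 = (0.85)(0.55) − (-0.25)(-0.30) = 0.3925
det(I−A) = Σ_j (I−A)_1j·C_1j = (0.85)(0.4500) + (-0.25)(0.3150) + (0.00)(0.1275) = 0.30375
adj(I−A) = Cᵀ =
  [ 0.4500   0.2250   0.0750]
  [ 0.3150   0.7650   0.2550]
  [ 0.1275   0.1650   0.3925]
(I − A)⁻¹ = adj(I−A) / det(I−A) ≈
  [   1.4815     0.7407     0.2469]
  [   1.0370     2.5185     0.8395]
  [   0.4198     0.5432     1.2922]
Δx = (I − A)⁻¹ Δd with Δd having -25 in the Software component and 0 elsewhere.
So Δx_2 = L_22 · (-25), where L_22 = adj(I−A)_22 / det(I−A) = 0.7650 / 0.30375.
Δx_2 = 0.7650 × (-25) / 0.30375 = -19.125 / 0.30375 ≈ -62.96.

Δx_2 = -62.96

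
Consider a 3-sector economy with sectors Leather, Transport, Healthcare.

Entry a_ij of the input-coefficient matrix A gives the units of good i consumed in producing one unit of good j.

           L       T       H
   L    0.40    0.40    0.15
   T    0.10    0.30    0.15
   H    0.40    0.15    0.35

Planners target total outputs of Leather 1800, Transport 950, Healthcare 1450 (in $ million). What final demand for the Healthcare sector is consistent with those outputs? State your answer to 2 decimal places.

d_H = 80.00

I − A =
  [   0.60    -0.40    -0.15]
  [  -0.10     0.70    -0.15]
  [  -0.40    -0.15     0.65]
d = (I − A) x:
  d_L = (+0.60)·1800 + (-0.40)·950 + (-0.15)·1450 = 482.50
  d_T = (-0.10)·1800 + (+0.70)·950 + (-0.15)·1450 = 267.50
  d_H = (-0.40)·1800 + (-0.15)·950 + (+0.65)·1450 = 80.00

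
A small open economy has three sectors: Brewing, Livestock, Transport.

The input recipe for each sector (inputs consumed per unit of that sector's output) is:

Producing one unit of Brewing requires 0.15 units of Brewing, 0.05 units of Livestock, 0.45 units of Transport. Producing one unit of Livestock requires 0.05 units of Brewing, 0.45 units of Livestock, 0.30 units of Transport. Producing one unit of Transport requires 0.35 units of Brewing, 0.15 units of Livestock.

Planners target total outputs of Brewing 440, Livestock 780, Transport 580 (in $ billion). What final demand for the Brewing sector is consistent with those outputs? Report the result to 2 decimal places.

d_1 = 132.00

I − A =
  [   0.85    -0.05    -0.35]
  [  -0.05     0.55    -0.15]
  [  -0.45    -0.30     1.00]
d = (I − A) x:
  d_1 = (+0.85)·440 + (-0.05)·780 + (-0.35)·580 = 132.00
  d_2 = (-0.05)·440 + (+0.55)·780 + (-0.15)·580 = 320.00
  d_3 = (-0.45)·440 + (-0.30)·780 + (+1.00)·580 = 148.00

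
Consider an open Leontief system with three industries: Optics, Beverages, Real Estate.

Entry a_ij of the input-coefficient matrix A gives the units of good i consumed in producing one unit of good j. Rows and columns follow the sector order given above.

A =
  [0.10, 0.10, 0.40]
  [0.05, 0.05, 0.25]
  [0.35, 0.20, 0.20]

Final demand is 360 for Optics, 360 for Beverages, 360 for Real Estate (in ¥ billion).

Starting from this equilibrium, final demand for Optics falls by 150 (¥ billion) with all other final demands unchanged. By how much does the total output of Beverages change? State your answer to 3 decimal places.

Δx_B = -39.090

I − A =
  [   0.90    -0.10    -0.40]
  [  -0.05     0.95    -0.25]
  [  -0.35    -0.20     0.80]
Cofactors of I−A, C_ij = (−1)^(i+j)·(minor ij) (rows/columns in the sector order above):
  C_11 = (0.95)(0.80) − (-0.25)(-0.20) = 0.7100
  C_12 = −[(-0.05)(0.80) − (-0.25)(-0.35)] = 0.1275
  C_13 = (-0.05)(-0.20) − (0.95)(-0.35) = 0.3425
  C_21 = −[(-0.10)(0.80) − (-0.40)(-0.20)] = 0.1600
  C_22 = (0.90)(0.80) − (-0.40)(-0.35) = 0.5800
  C_23 = −[(0.90)(-0.20) − (-0.10)(-0.35)] = 0.2150
  C_31 = (-0.10)(-0.25) − (-0.40)(0.95) = 0.4050
  C_32 = −[(0.90)(-0.25) − (-0.40)(-0.05)] = 0.2450
  C_33 = (0.90)(0.95) − (-0.10)(-0.05) = 0.8500
det(I−A) = Σ_j (I−A)_1j·C_1j = (0.90)(0.7100) + (-0.10)(0.1275) + (-0.40)(0.3425) = 0.48925
adj(I−A) = Cᵀ =
  [ 0.7100   0.1600   0.4050]
  [ 0.1275   0.5800   0.2450]
  [ 0.3425   0.2150   0.8500]
(I − A)⁻¹ = adj(I−A) / det(I−A) ≈
  [   1.4512     0.3270     0.8278]
  [   0.2606     1.1855     0.5008]
  [   0.7001     0.4394     1.7374]
Δx = (I − A)⁻¹ Δd with Δd having -150 in the Optics component and 0 elsewhere.
So Δx_B = L_BO · (-150), where L_BO = adj(I−A)_BO / det(I−A) = 0.1275 / 0.48925.
Δx_B = 0.1275 × (-150) / 0.48925 = -19.125 / 0.48925 ≈ -39.090.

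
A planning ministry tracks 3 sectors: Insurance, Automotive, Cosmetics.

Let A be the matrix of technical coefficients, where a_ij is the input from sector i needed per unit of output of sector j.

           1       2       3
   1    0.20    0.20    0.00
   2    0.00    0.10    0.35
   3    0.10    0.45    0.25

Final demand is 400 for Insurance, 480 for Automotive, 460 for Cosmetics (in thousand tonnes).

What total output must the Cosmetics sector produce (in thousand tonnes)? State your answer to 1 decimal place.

x_3 = 1350.4

I − A =
  [   0.80    -0.20     0.00]
  [   0.00     0.90    -0.35]
  [  -0.10    -0.45     0.75]
Cofactors of I−A, C_ij = (−1)^(i+j)·(minor ij) (rows/columns in the sector order above):
  C_11 = (0.90)(0.75) − (-0.35)(-0.45) = 0.5175
  C_12 = −[(0.00)(0.75) − (-0.35)(-0.10)] = 0.0350
  C_13 = (0.00)(-0.45) − (0.90)(-0.10) = 0.0900
  C_21 = −[(-0.20)(0.75) − (0.00)(-0.45)] = 0.1500
  C_22 = (0.80)(0.75) − (0.00)(-0.10) = 0.6000
  C_23 = −[(0.80)(-0.45) − (-0.20)(-0.10)] = 0.3800
  C_31 = (-0.20)(-0.35) − (0.00)(0.90) = 0.0700
  C_32 = −[(0.80)(-0.35) − (0.00)(0.00)] = 0.2800
  C_33 = (0.80)(0.90) − (-0.20)(0.00) = 0.7200
det(I−A) = Σ_j (I−A)_1j·C_1j = (0.80)(0.5175) + (-0.20)(0.0350) + (0.00)(0.0900) = 0.4070
adj(I−A) = Cᵀ =
  [ 0.5175   0.1500   0.0700]
  [ 0.0350   0.6000   0.2800]
  [ 0.0900   0.3800   0.7200]
(I − A)⁻¹ = adj(I−A) / det(I−A) ≈
  [   1.2715     0.3686     0.1720]
  [   0.0860     1.4742     0.6880]
  [   0.2211     0.9337     1.7690]
x = (I − A)⁻¹ d = adj(I−A)·d / det(I−A), with det(I−A) = 0.4070:
  x_1 = (0.5175·400 + 0.1500·480 + 0.0700·460) / 0.4070 = 311.20 / 0.4070 ≈ 764.6
  x_2 = (0.0350·400 + 0.6000·480 + 0.2800·460) / 0.4070 = 430.80 / 0.4070 ≈ 1058.5
  x_3 = (0.0900·400 + 0.3800·480 + 0.7200·460) / 0.4070 = 549.60 / 0.4070 ≈ 1350.4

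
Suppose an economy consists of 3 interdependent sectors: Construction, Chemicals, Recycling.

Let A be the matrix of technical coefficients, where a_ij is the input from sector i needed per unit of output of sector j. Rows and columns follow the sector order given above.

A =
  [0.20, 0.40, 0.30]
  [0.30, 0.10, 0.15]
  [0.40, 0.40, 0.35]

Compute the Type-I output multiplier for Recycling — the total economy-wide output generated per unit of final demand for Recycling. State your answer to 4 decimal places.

I − A =
  [   0.80    -0.40    -0.30]
  [  -0.30     0.90    -0.15]
  [  -0.40    -0.40     0.65]
Cofactors of I−A, C_ij = (−1)^(i+j)·(minor ij) (rows/columns in the sector order above):
  C_11 = (0.90)(0.65) − (-0.15)(-0.40) = 0.5250
  C_12 = −[(-0.30)(0.65) − (-0.15)(-0.40)] = 0.2550
  C_13 = (-0.30)(-0.40) − (0.90)(-0.40) = 0.4800
  C_21 = −[(-0.40)(0.65) − (-0.30)(-0.40)] = 0.3800
  C_22 = (0.80)(0.65) − (-0.30)(-0.40) = 0.4000
  C_23 = −[(0.80)(-0.40) − (-0.40)(-0.40)] = 0.4800
  C_31 = (-0.40)(-0.15) − (-0.30)(0.90) = 0.3300
  C_32 = −[(0.80)(-0.15) − (-0.30)(-0.30)] = 0.2100
  C_33 = (0.80)(0.90) − (-0.40)(-0.30) = 0.6000
det(I−A) = Σ_j (I−A)_1j·C_1j = (0.80)(0.5250) + (-0.40)(0.2550) + (-0.30)(0.4800) = 0.1740
adj(I−A) = Cᵀ =
  [ 0.5250   0.3800   0.3300]
  [ 0.2550   0.4000   0.2100]
  [ 0.4800   0.4800   0.6000]
(I − A)⁻¹ = adj(I−A) / det(I−A) ≈
  [   3.01724     2.18391     1.89655]
  [   1.46552     2.29885     1.20690]
  [   2.75862     2.75862     3.44828]
The output multiplier for sector j is the column-j sum of the Leontief inverse (I − A)⁻¹ = adj(I−A) / det(I−A).
Column 3 of adj(I−A): (0.3300, 0.2100, 0.6000); det(I−A) = 0.1740.
m_3 = (0.3300 + 0.2100 + 0.6000) / 0.1740 = 1.14 / 0.1740 ≈ 6.5517.

m_3 = 6.5517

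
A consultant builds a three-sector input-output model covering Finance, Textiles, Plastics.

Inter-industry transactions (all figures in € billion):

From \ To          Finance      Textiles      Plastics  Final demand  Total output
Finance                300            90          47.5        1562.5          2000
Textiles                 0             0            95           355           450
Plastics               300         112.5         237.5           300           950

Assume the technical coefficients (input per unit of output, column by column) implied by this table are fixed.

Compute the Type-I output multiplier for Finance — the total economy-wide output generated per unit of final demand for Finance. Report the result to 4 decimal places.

m_1 = 1.4693

Technical coefficients a_ij = z_ij / X_j:
  a_11 = 300/2000 = 0.15, a_21 = 0/2000 = 0.00, a_31 = 300/2000 = 0.15
  a_12 = 90/450 = 0.20, a_22 = 0/450 = 0.00, a_32 = 112.5/450 = 0.25
  a_13 = 47.5/950 = 0.05, a_23 = 95/950 = 0.10, a_33 = 237.5/950 = 0.25
I − A =
  [   0.85    -0.20    -0.05]
  [   0.00     1.00    -0.10]
  [  -0.15    -0.25     0.75]
Cofactors of I−A, C_ij = (−1)^(i+j)·(minor ij) (rows/columns in the sector order above):
  C_11 = (1.00)(0.75) − (-0.10)(-0.25) = 0.7250
  C_12 = −[(0.00)(0.75) − (-0.10)(-0.15)] = 0.0150
  C_13 = (0.00)(-0.25) − (1.00)(-0.15) = 0.1500
  C_21 = −[(-0.20)(0.75) − (-0.05)(-0.25)] = 0.1625
  C_22 = (0.85)(0.75) − (-0.05)(-0.15) = 0.6300
  C_23 = −[(0.85)(-0.25) − (-0.20)(-0.15)] = 0.2425
  C_31 = (-0.20)(-0.10) − (-0.05)(1.00) = 0.0700
  C_32 = −[(0.85)(-0.10) − (-0.05)(0.00)] = 0.0850
  C_33 = (0.85)(1.00) − (-0.20)(0.00) = 0.8500
det(I−A) = Σ_j (I−A)_1j·C_1j = (0.85)(0.7250) + (-0.20)(0.0150) + (-0.05)(0.1500) = 0.60575
adj(I−A) = Cᵀ =
  [ 0.7250   0.1625   0.0700]
  [ 0.0150   0.6300   0.0850]
  [ 0.1500   0.2425   0.8500]
(I − A)⁻¹ = adj(I−A) / det(I−A) ≈
  [   1.19686     0.26826     0.11556]
  [   0.02476     1.04003     0.14032]
  [   0.24763     0.40033     1.40322]
The output multiplier for sector j is the column-j sum of the Leontief inverse (I − A)⁻¹ = adj(I−A) / det(I−A).
Column 1 of adj(I−A): (0.7250, 0.0150, 0.1500); det(I−A) = 0.60575.
m_1 = (0.7250 + 0.0150 + 0.1500) / 0.60575 = 0.89 / 0.60575 ≈ 1.4693.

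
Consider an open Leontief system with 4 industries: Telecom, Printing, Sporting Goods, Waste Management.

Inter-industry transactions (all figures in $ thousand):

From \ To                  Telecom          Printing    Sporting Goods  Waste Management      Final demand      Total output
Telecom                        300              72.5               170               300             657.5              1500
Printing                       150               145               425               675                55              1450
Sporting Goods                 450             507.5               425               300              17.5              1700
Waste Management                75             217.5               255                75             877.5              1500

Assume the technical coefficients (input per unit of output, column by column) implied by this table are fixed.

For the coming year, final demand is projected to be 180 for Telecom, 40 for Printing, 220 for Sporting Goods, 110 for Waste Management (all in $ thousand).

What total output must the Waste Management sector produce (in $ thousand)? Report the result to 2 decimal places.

x_4 = 337.92

Technical coefficients a_ij = z_ij / X_j:
  a_11 = 300/1500 = 0.20, a_21 = 150/1500 = 0.10, a_31 = 450/1500 = 0.30, a_41 = 75/1500 = 0.05
  a_12 = 72.5/1450 = 0.05, a_22 = 145/1450 = 0.10, a_32 = 507.5/1450 = 0.35, a_42 = 217.5/1450 = 0.15
  a_13 = 170/1700 = 0.10, a_23 = 425/1700 = 0.25, a_33 = 425/1700 = 0.25, a_43 = 255/1700 = 0.15
  a_14 = 300/1500 = 0.20, a_24 = 675/1500 = 0.45, a_34 = 300/1500 = 0.20, a_44 = 75/1500 = 0.05
I − A =
  [   0.80    -0.05    -0.10    -0.20]
  [  -0.10     0.90    -0.25    -0.45]
  [  -0.30    -0.35     0.75    -0.20]
  [  -0.05    -0.15    -0.15     0.95]
Compute the cofactors C_ij = (−1)^(i+j)·(3×3 minor ij) of I−A; the adjugate is their transpose:
adj(I−A) = Cᵀ =
  [ 0.449375   0.103375   0.128500   0.170625]
  [ 0.179125   0.500000   0.256250   0.328500]
  [ 0.289375   0.310250   0.612125   0.336750]
  [ 0.097625   0.133375   0.143875   0.432000]
det(I−A) = Σ_j (I−A)_1j·C_1j = (0.80)(0.449375) + (-0.05)(0.179125) + (-0.10)(0.289375) + (-0.20)(0.097625) = 0.30208125
(I − A)⁻¹ = adj(I−A) / det(I−A) ≈
  [   1.4876     0.3422     0.4254     0.5648]
  [   0.5930     1.6552     0.8483     1.0875]
  [   0.9579     1.0270     2.0264     1.1148]
  [   0.3232     0.4415     0.4763     1.4301]
x = (I − A)⁻¹ d = adj(I−A)·d / det(I−A), with det(I−A) = 0.30208125:
  x_1 = (0.449375·180 + 0.103375·40 + 0.128500·220 + 0.170625·110) / 0.30208125 = 132.06125 / 0.30208125 ≈ 437.17
  x_2 = (0.179125·180 + 0.500000·40 + 0.256250·220 + 0.328500·110) / 0.30208125 = 144.7525 / 0.30208125 ≈ 479.18
  x_3 = (0.289375·180 + 0.310250·40 + 0.612125·220 + 0.336750·110) / 0.30208125 = 236.2075 / 0.30208125 ≈ 781.93
  x_4 = (0.097625·180 + 0.133375·40 + 0.143875·220 + 0.432000·110) / 0.30208125 = 102.08 / 0.30208125 ≈ 337.92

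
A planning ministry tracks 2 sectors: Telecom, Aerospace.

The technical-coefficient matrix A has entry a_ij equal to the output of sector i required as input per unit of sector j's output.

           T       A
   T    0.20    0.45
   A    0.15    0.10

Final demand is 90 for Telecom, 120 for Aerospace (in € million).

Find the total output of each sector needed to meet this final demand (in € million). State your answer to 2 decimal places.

x_T = 206.90, x_A = 167.82

I − A =
  [   0.80    -0.45]
  [  -0.15     0.90]
det(I−A) = (0.80)(0.90) − (-0.45)(-0.15) = 0.6525
adj(I−A) = [[0.90, 0.45], [0.15, 0.80]]
(I − A)⁻¹ = adj(I−A) / det(I−A) ≈
  [   1.3793     0.6897]
  [   0.2299     1.2261]
x = (I − A)⁻¹ d = adj(I−A)·d / det(I−A), with det(I−A) = 0.6525:
  x_T = (0.90·90 + 0.45·120) / 0.6525 = 135.00 / 0.6525 ≈ 206.90
  x_A = (0.15·90 + 0.80·120) / 0.6525 = 109.50 / 0.6525 ≈ 167.82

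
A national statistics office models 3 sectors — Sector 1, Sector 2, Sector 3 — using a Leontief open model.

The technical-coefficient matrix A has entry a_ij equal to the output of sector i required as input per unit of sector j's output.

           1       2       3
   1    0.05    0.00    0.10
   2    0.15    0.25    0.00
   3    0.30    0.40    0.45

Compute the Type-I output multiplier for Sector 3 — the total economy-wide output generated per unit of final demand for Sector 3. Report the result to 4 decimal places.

m_3 = 2.2085

I − A =
  [   0.95     0.00    -0.10]
  [  -0.15     0.75     0.00]
  [  -0.30    -0.40     0.55]
Cofactors of I−A, C_ij = (−1)^(i+j)·(minor ij) (rows/columns in the sector order above):
  C_11 = (0.75)(0.55) − (0.00)(-0.40) = 0.4125
  C_12 = −[(-0.15)(0.55) − (0.00)(-0.30)] = 0.0825
  C_13 = (-0.15)(-0.40) − (0.75)(-0.30) = 0.2850
  C_21 = −[(0.00)(0.55) − (-0.10)(-0.40)] = 0.0400
  C_22 = (0.95)(0.55) − (-0.10)(-0.30) = 0.4925
  C_23 = −[(0.95)(-0.40) − (0.00)(-0.30)] = 0.3800
  C_31 = (0.00)(0.00) − (-0.10)(0.75) = 0.0750
  C_32 = −[(0.95)(0.00) − (-0.10)(-0.15)] = 0.0150
  C_33 = (0.95)(0.75) − (0.00)(-0.15) = 0.7125
det(I−A) = Σ_j (I−A)_1j·C_1j = (0.95)(0.4125) + (0.00)(0.0825) + (-0.10)(0.2850) = 0.363375
adj(I−A) = Cᵀ =
  [ 0.4125   0.0400   0.0750]
  [ 0.0825   0.4925   0.0150]
  [ 0.2850   0.3800   0.7125]
(I − A)⁻¹ = adj(I−A) / det(I−A) ≈
  [   1.13519     0.11008     0.20640]
  [   0.22704     1.35535     0.04128]
  [   0.78431     1.04575     1.96078]
The output multiplier for sector j is the column-j sum of the Leontief inverse (I − A)⁻¹ = adj(I−A) / det(I−A).
Column 3 of adj(I−A): (0.0750, 0.0150, 0.7125); det(I−A) = 0.363375.
m_3 = (0.0750 + 0.0150 + 0.7125) / 0.363375 = 0.8025 / 0.363375 ≈ 2.2085.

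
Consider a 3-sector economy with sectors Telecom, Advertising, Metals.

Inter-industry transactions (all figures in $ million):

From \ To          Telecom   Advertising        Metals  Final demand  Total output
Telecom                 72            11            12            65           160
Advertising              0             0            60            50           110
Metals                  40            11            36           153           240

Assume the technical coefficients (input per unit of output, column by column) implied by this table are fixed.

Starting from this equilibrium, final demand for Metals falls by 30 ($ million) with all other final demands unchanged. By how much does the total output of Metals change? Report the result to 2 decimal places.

Δx_3 = -37.93

Technical coefficients a_ij = z_ij / X_j:
  a_11 = 72/160 = 0.45, a_21 = 0/160 = 0.00, a_31 = 40/160 = 0.25
  a_12 = 11/110 = 0.10, a_22 = 0/110 = 0.00, a_32 = 11/110 = 0.10
  a_13 = 12/240 = 0.05, a_23 = 60/240 = 0.25, a_33 = 36/240 = 0.15
I − A =
  [   0.55    -0.10    -0.05]
  [   0.00     1.00    -0.25]
  [  -0.25    -0.10     0.85]
Cofactors of I−A, C_ij = (−1)^(i+j)·(minor ij) (rows/columns in the sector order above):
  C_11 = (1.00)(0.85) − (-0.25)(-0.10) = 0.8250
  C_12 = −[(0.00)(0.85) − (-0.25)(-0.25)] = 0.0625
  C_13 = (0.00)(-0.10) − (1.00)(-0.25) = 0.2500
  C_21 = −[(-0.10)(0.85) − (-0.05)(-0.10)] = 0.0900
  C_22 = (0.55)(0.85) − (-0.05)(-0.25) = 0.4550
  C_23 = −[(0.55)(-0.10) − (-0.10)(-0.25)] = 0.0800
  C_31 = (-0.10)(-0.25) − (-0.05)(1.00) = 0.0750
  C_32 = −[(0.55)(-0.25) − (-0.05)(0.00)] = 0.1375
  C_33 = (0.55)(1.00) − (-0.10)(0.00) = 0.5500
det(I−A) = Σ_j (I−A)_1j·C_1j = (0.55)(0.8250) + (-0.10)(0.0625) + (-0.05)(0.2500) = 0.4350
adj(I−A) = Cᵀ =
  [ 0.8250   0.0900   0.0750]
  [ 0.0625   0.4550   0.1375]
  [ 0.2500   0.0800   0.5500]
(I − A)⁻¹ = adj(I−A) / det(I−A) ≈
  [   1.8966     0.2069     0.1724]
  [   0.1437     1.0460     0.3161]
  [   0.5747     0.1839     1.2644]
Δx = (I − A)⁻¹ Δd with Δd having -30 in the Metals component and 0 elsewhere.
So Δx_3 = L_33 · (-30), where L_33 = adj(I−A)_33 / det(I−A) = 0.5500 / 0.4350.
Δx_3 = 0.5500 × (-30) / 0.4350 = -16.50 / 0.4350 ≈ -37.93.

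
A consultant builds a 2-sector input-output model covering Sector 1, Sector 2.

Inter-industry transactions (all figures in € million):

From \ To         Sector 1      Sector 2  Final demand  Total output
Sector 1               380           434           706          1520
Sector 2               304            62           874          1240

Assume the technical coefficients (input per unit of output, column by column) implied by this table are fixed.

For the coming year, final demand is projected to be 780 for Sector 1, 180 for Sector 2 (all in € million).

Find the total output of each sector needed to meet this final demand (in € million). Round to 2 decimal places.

Technical coefficients a_ij = z_ij / X_j:
  a_11 = 380/1520 = 0.25, a_21 = 304/1520 = 0.20
  a_12 = 434/1240 = 0.35, a_22 = 62/1240 = 0.05
I − A =
  [   0.75    -0.35]
  [  -0.20     0.95]
det(I−A) = (0.75)(0.95) − (-0.35)(-0.20) = 0.6425
adj(I−A) = [[0.95, 0.35], [0.20, 0.75]]
(I − A)⁻¹ = adj(I−A) / det(I−A) ≈
  [   1.4786     0.5447]
  [   0.3113     1.1673]
x = (I − A)⁻¹ d = adj(I−A)·d / det(I−A), with det(I−A) = 0.6425:
  x_1 = (0.95·780 + 0.35·180) / 0.6425 = 804.00 / 0.6425 ≈ 1251.36
  x_2 = (0.20·780 + 0.75·180) / 0.6425 = 291.00 / 0.6425 ≈ 452.92

x_1 = 1251.36, x_2 = 452.92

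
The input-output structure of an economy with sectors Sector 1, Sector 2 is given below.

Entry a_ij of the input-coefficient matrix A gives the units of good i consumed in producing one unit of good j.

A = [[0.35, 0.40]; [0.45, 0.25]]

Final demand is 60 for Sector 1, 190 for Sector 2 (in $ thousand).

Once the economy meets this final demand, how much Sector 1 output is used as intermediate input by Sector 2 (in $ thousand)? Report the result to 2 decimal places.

I − A =
  [   0.65    -0.40]
  [  -0.45     0.75]
det(I−A) = (0.65)(0.75) − (-0.40)(-0.45) = 0.3075
adj(I−A) = [[0.75, 0.40], [0.45, 0.65]]
(I − A)⁻¹ = adj(I−A) / det(I−A) ≈
  [   2.4390     1.3008]
  [   1.4634     2.1138]
First solve x = (I − A)⁻¹ d = adj(I−A)·d / det(I−A); in particular x_2 = (0.45·60 + 0.65·190) / 0.3075 = 150.50 / 0.3075 ≈ 489.4309.
Intermediate flow from 1 to 2: z_12 = a_12 · x_2 = 0.40 × 150.50 / 0.3075 = 60.20 / 0.3075 ≈ 195.77.

z_12 = 195.77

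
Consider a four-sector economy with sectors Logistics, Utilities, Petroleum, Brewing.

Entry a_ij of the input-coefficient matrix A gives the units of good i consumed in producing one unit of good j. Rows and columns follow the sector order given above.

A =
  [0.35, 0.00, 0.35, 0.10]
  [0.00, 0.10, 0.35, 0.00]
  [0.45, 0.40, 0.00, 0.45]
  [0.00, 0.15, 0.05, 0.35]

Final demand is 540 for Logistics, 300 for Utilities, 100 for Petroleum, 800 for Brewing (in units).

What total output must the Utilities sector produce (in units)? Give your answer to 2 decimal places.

x_U = 1303.43

I − A =
  [   0.65     0.00    -0.35    -0.10]
  [   0.00     0.90    -0.35     0.00]
  [  -0.45    -0.40     1.00    -0.45]
  [   0.00    -0.15    -0.05     0.65]
Compute the cofactors C_ij = (−1)^(i+j)·(3×3 minor ij) of I−A; the adjugate is their transpose:
adj(I−A) = Cᵀ =
  [ 0.450125   0.131625   0.214500   0.217750]
  [ 0.102375   0.303250   0.147875   0.118125]
  [ 0.263250   0.219625   0.380250   0.303750]
  [ 0.043875   0.086875   0.063375   0.352250]
det(I−A) = Σ_j (I−A)_1j·C_1j = (0.65)(0.450125) + (0.00)(0.102375) + (-0.35)(0.263250) + (-0.10)(0.043875) = 0.19605625
(I − A)⁻¹ = adj(I−A) / det(I−A) ≈
  [   2.2959     0.6714     1.0941     1.1107]
  [   0.5222     1.5467     0.7542     0.6025]
  [   1.3427     1.1202     1.9395     1.5493]
  [   0.2238     0.4431     0.3232     1.7967]
x = (I − A)⁻¹ d = adj(I−A)·d / det(I−A), with det(I−A) = 0.19605625:
  x_L = (0.450125·540 + 0.131625·300 + 0.214500·100 + 0.217750·800) / 0.19605625 = 478.205 / 0.19605625 ≈ 2439.12
  x_U = (0.102375·540 + 0.303250·300 + 0.147875·100 + 0.118125·800) / 0.19605625 = 255.545 / 0.19605625 ≈ 1303.43
  x_P = (0.263250·540 + 0.219625·300 + 0.380250·100 + 0.303750·800) / 0.19605625 = 489.0675 / 0.19605625 ≈ 2494.53
  x_B = (0.043875·540 + 0.086875·300 + 0.063375·100 + 0.352250·800) / 0.19605625 = 337.8925 / 0.19605625 ≈ 1723.45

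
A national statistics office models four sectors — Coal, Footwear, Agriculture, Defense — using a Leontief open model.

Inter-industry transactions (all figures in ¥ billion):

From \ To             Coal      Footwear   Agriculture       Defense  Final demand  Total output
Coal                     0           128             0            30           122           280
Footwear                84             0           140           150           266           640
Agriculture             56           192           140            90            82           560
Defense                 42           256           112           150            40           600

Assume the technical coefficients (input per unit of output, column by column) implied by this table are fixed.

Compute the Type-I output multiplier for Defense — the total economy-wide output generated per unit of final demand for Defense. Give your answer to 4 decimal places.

Technical coefficients a_ij = z_ij / X_j:
  a_CC = 0/280 = 0.00, a_FC = 84/280 = 0.30, a_AC = 56/280 = 0.20, a_DC = 42/280 = 0.15
  a_CF = 128/640 = 0.20, a_FF = 0/640 = 0.00, a_AF = 192/640 = 0.30, a_DF = 256/640 = 0.40
  a_CA = 0/560 = 0.00, a_FA = 140/560 = 0.25, a_AA = 140/560 = 0.25, a_DA = 112/560 = 0.20
  a_CD = 30/600 = 0.05, a_FD = 150/600 = 0.25, a_AD = 90/600 = 0.15, a_DD = 150/600 = 0.25
I − A =
  [   1.00    -0.20     0.00    -0.05]
  [  -0.30     1.00    -0.25    -0.25]
  [  -0.20    -0.30     0.75    -0.15]
  [  -0.15    -0.40    -0.20     0.75]
Compute the cofactors C_ij = (−1)^(i+j)·(3×3 minor ij) of I−A; the adjugate is their transpose:
adj(I−A) = Cᵀ =
  [ 0.371250   0.124500   0.062500   0.078750]
  [ 0.241000   0.524875   0.238625   0.238750]
  [ 0.249250   0.321250   0.584000   0.240500]
  [ 0.269250   0.390500   0.295500   0.620000]
det(I−A) = Σ_j (I−A)_1j·C_1j = (1.00)(0.371250) + (-0.20)(0.241000) + (0.00)(0.249250) + (-0.05)(0.269250) = 0.3095875
(I − A)⁻¹ = adj(I−A) / det(I−A) ≈
  [   1.19918     0.40215     0.20188     0.25437]
  [   0.77846     1.69540     0.77078     0.77119]
  [   0.80510     1.03767     1.88638     0.77684]
  [   0.86971     1.26136     0.95450     2.00266]
The output multiplier for sector j is the column-j sum of the Leontief inverse (I − A)⁻¹ = adj(I−A) / det(I−A).
Column D of adj(I−A): (0.078750, 0.238750, 0.240500, 0.620000); det(I−A) = 0.3095875.
m_D = (0.078750 + 0.238750 + 0.240500 + 0.620000) / 0.3095875 = 1.178 / 0.3095875 ≈ 3.8051.

m_D = 3.8051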